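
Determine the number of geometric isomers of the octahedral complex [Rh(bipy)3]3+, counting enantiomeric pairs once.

The six octahedral sites form three mutually perpendicular trans pairs.
Each bipy is bidentate and must span two cis positions.
Only one geometric arrangement is possible; it has no improper symmetry element, so it exists as a pair of enantiomers (2 stereoisomers).

1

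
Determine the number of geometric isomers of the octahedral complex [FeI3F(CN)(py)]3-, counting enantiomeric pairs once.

4

The six octahedral sites form three mutually perpendicular trans pairs.
There are 4 geometric isomers: I mer (3 arrangements); I fac (chiral).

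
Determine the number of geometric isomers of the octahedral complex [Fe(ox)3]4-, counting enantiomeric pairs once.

1

In an octahedral complex each vertex has one trans partner and four cis neighbours.
Each ox is bidentate and must span two cis positions.
Only one geometric arrangement is possible; it has no improper symmetry element, so it exists as a pair of enantiomers (2 stereoisomers).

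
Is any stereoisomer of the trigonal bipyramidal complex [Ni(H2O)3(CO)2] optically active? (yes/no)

In a trigonal bipyramid the two axial positions differ from the three equatorial ones.
Systematic placement gives 3 geometric isomers: CO both axial; CO one axial, one equatorial; CO both equatorial.
Each arrangement has an internal mirror plane or centre of symmetry, so none is chiral.

no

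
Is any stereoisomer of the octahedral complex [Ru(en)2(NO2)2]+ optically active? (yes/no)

yes

The six octahedral sites form three mutually perpendicular trans pairs.
Each en is bidentate and must span two cis positions.
Working through the distinct placements yields 2 geometric isomers: NO2 trans; NO2 cis (chiral).
One of these lacks any improper symmetry element and so occurs as an enantiomeric pair, giving 2 + 1 = 3 stereoisomers in total.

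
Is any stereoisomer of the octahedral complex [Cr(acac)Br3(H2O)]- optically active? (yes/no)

no

The six octahedral sites form three mutually perpendicular trans pairs.
Each acac is bidentate and must span two cis positions.
There are 2 geometric isomers: Br mer; Br fac.
Each arrangement has an internal mirror plane or centre of symmetry, so none is chiral.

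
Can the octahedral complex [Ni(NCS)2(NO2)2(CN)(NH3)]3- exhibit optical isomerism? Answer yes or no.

Systematic placement gives 6 geometric isomers: NCS cis, NO2 trans; NCS cis, NO2 cis (3 arrangements, 2 chiral); NCS trans, NO2 trans; NCS trans, NO2 cis.
Of these, 2 lack any improper symmetry element and so occur as enantiomeric pairs, giving 6 + 2 = 8 stereoisomers in total.

yes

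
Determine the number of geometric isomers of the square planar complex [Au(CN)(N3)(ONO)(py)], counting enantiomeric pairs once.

A square has two trans pairs of vertices; adjacent vertices are cis.
Working through the distinct placements yields 3 geometric isomers: (CN/ONO trans, N3/py trans); (CN/py trans, N3/ONO trans); (CN/N3 trans, ONO/py trans).

3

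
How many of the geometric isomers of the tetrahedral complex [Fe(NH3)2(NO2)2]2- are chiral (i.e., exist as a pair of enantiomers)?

In a tetrahedral complex all four positions are equivalent and every pair of ligands is adjacent — there is no cis/trans distinction.
Only one geometric arrangement is possible.

0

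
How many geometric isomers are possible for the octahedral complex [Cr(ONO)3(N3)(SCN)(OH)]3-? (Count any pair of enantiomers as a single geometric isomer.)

4

An octahedron has six vertices in three trans pairs; every non-trans pair is cis.
There are 4 geometric isomers: ONO mer (3 arrangements); ONO fac (chiral).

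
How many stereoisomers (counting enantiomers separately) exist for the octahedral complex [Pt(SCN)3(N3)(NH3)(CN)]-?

The distinct arrangements are (4 in all): SCN mer (3 arrangements); SCN fac (chiral).
One of these lacks any improper symmetry element and so occurs as an enantiomeric pair, giving 4 + 1 = 5 stereoisomers in total.

5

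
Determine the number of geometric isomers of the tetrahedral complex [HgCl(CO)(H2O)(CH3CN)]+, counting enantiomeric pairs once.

1

All four vertices of a tetrahedron are equivalent and mutually adjacent, so cis/trans isomerism cannot arise.
Only one geometric arrangement is possible; it has no improper symmetry element, so it exists as a pair of enantiomers (2 stereoisomers).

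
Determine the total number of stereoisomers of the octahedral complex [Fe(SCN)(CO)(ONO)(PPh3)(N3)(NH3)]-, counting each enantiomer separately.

30

An octahedron has six vertices in three trans pairs; every non-trans pair is cis.
Exhaustive case analysis gives 15 geometric isomers.
Of these, 15 lack any improper symmetry element and so occur as enantiomeric pairs, giving 15 + 15 = 30 stereoisomers in total.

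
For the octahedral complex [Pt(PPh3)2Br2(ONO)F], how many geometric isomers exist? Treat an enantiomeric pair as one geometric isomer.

The six octahedral sites form three mutually perpendicular trans pairs.
The distinct arrangements are (6 in all): PPh3 trans, Br trans; PPh3 cis, Br trans; PPh3 trans, Br cis; PPh3 cis, Br cis (3 arrangements, 2 chiral).

6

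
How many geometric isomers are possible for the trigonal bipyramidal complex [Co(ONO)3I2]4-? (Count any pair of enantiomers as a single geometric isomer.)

A trigonal bipyramid has two axial and three equatorial sites, which are chemically inequivalent.
Systematic placement gives 3 geometric isomers: I both axial; I one axial, one equatorial; I both equatorial.

3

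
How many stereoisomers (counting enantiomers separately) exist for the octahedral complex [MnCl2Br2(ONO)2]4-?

In an octahedral complex each vertex has one trans partner and four cis neighbours.
Working through the distinct placements yields 5 geometric isomers: Cl trans, Br trans, ONO trans; Cl cis, Br trans, ONO cis; Cl cis, Br cis, ONO trans; Cl cis, Br cis, ONO cis (chiral); Cl trans, Br cis, ONO cis.
One of these lacks any improper symmetry element and so occurs as an enantiomeric pair, giving 5 + 1 = 6 stereoisomers in total.

6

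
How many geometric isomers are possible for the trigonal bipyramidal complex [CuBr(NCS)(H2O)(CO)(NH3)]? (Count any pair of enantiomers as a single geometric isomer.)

In a trigonal bipyramid the two axial positions differ from the three equatorial ones.
Placing the ligands in turn and identifying arrangements related by rotation or reflection leaves 10 distinct geometric isomers.

10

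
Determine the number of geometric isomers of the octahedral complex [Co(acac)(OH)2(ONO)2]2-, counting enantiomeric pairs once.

3

Each acac is bidentate and must span two cis positions.
Working through the distinct placements yields 3 geometric isomers: OH trans, ONO cis; OH cis, ONO cis (chiral); OH cis, ONO trans.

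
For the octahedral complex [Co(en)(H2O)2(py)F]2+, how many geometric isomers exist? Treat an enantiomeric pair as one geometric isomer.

4

In an octahedral complex each vertex has one trans partner and four cis neighbours.
Each en is bidentate and must span two cis positions.
Working through the distinct placements yields 4 geometric isomers: H2O cis (3 arrangements, 2 chiral); H2O trans.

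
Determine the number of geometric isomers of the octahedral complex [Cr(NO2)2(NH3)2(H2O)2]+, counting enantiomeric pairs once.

5

The distinct arrangements are (5 in all): NO2 trans, NH3 trans, H2O trans; NO2 cis, NH3 cis, H2O trans; NO2 trans, NH3 cis, H2O cis; NO2 cis, NH3 cis, H2O cis (chiral); NO2 cis, NH3 trans, H2O cis.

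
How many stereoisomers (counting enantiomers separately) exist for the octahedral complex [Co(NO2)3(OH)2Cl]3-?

In an octahedral complex each vertex has one trans partner and four cis neighbours.
The distinct arrangements are (3 in all): NO2 mer, OH trans; NO2 fac, OH cis; NO2 mer, OH cis.
Each arrangement has an internal mirror plane or centre of symmetry, so none is chiral.

3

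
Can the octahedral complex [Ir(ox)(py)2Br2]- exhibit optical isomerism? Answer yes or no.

An octahedron has six vertices in three trans pairs; every non-trans pair is cis.
Each ox is bidentate and must span two cis positions.
There are 3 geometric isomers: py cis, Br trans; py trans, Br cis; py cis, Br cis (chiral).
One of these lacks any improper symmetry element and so occurs as an enantiomeric pair, giving 3 + 1 = 4 stereoisomers in total.

yes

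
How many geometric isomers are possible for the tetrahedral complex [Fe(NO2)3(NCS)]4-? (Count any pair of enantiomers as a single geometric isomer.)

1

In a tetrahedral complex all four positions are equivalent and every pair of ligands is adjacent — there is no cis/trans distinction.
Only one geometric arrangement is possible.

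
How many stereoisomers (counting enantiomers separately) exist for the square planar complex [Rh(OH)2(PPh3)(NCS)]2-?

2

In a square planar complex each vertex has one trans partner and two cis neighbours.
The distinct arrangements are (2 in all): OH cis; OH trans.
Each arrangement has an internal mirror plane or centre of symmetry, so none is chiral.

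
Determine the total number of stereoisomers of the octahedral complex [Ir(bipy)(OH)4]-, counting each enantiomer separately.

1

In an octahedral complex each vertex has one trans partner and four cis neighbours.
Each bipy is bidentate and must span two cis positions.
Only one geometric arrangement is possible.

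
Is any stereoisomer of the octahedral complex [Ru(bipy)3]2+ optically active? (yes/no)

yes

The six octahedral sites form three mutually perpendicular trans pairs.
Each bipy is bidentate and must span two cis positions.
Only one geometric arrangement is possible; it has no improper symmetry element, so it exists as a pair of enantiomers (2 stereoisomers).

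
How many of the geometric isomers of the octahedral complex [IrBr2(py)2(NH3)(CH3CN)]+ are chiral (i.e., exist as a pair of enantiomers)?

2

In an octahedral complex each vertex has one trans partner and four cis neighbours.
Systematic placement gives 6 geometric isomers: Br trans, py trans; Br trans, py cis; Br cis, py trans; Br cis, py cis (3 arrangements, 2 chiral).
Of these, 2 lack any improper symmetry element and so occur as enantiomeric pairs, giving 6 + 2 = 8 stereoisomers in total.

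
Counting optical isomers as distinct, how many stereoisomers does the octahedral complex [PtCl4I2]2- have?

2

An octahedron has six vertices in three trans pairs; every non-trans pair is cis.
There are 2 geometric isomers: I trans; I cis.
Each arrangement has an internal mirror plane or centre of symmetry, so none is chiral.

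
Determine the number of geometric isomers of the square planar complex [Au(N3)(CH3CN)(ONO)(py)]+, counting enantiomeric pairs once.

In a square planar complex each vertex has one trans partner and two cis neighbours.
Systematic placement gives 3 geometric isomers: (CH3CN/ONO trans, N3/py trans); (CH3CN/py trans, N3/ONO trans); (CH3CN/N3 trans, ONO/py trans).

3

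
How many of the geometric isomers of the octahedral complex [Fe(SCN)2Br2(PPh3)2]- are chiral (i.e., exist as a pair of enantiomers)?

Working through the distinct placements yields 5 geometric isomers: SCN trans, Br trans, PPh3 trans; SCN cis, Br trans, PPh3 cis; SCN trans, Br cis, PPh3 cis; SCN cis, Br cis, PPh3 cis (chiral); SCN cis, Br cis, PPh3 trans.
One of these lacks any improper symmetry element and so occurs as an enantiomeric pair, giving 5 + 1 = 6 stereoisomers in total.

1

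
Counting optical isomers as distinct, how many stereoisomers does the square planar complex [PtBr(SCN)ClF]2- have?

The distinct arrangements are (3 in all): (Br/F trans, Cl/SCN trans); (Br/SCN trans, Cl/F trans); (Br/Cl trans, F/SCN trans).
Each arrangement has an internal mirror plane or centre of symmetry, so none is chiral.

3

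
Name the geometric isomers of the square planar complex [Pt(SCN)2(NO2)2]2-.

cis and trans

There are 2 geometric isomers: SCN cis; SCN trans.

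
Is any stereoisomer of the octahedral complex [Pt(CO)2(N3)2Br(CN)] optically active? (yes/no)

The six octahedral sites form three mutually perpendicular trans pairs.
Working through the distinct placements yields 6 geometric isomers: CO trans, N3 trans; CO cis, N3 cis (3 arrangements, 2 chiral); CO cis, N3 trans; CO trans, N3 cis.
Of these, 2 lack any improper symmetry element and so occur as enantiomeric pairs, giving 6 + 2 = 8 stereoisomers in total.

yes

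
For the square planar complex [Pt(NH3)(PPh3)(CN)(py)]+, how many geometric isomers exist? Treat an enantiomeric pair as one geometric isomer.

In a square planar complex each vertex has one trans partner and two cis neighbours.
There are 3 geometric isomers: (CN/PPh3 trans, NH3/py trans); (CN/py trans, NH3/PPh3 trans); (CN/NH3 trans, PPh3/py trans).

3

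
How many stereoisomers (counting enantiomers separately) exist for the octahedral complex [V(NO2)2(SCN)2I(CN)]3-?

An octahedron has six vertices in three trans pairs; every non-trans pair is cis.
Working through the distinct placements yields 6 geometric isomers: NO2 trans, SCN trans; NO2 cis, SCN cis (3 arrangements, 2 chiral); NO2 cis, SCN trans; NO2 trans, SCN cis.
Of these, 2 lack any improper symmetry element and so occur as enantiomeric pairs, giving 6 + 2 = 8 stereoisomers in total.

8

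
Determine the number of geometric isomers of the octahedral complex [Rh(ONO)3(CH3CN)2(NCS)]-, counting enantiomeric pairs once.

Working through the distinct placements yields 3 geometric isomers: ONO mer, CH3CN trans; ONO mer, CH3CN cis; ONO fac, CH3CN cis.

3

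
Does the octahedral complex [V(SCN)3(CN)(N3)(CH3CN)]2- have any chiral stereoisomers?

In an octahedral complex each vertex has one trans partner and four cis neighbours.
Working through the distinct placements yields 4 geometric isomers: SCN mer (3 arrangements); SCN fac (chiral).
One of these lacks any improper symmetry element and so occurs as an enantiomeric pair, giving 4 + 1 = 5 stereoisomers in total.

yes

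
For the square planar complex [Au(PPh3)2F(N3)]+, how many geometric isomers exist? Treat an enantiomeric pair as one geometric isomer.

2

There are 2 geometric isomers: PPh3 cis; PPh3 trans.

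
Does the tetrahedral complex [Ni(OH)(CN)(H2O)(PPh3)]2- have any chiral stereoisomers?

yes

In a tetrahedral complex all four positions are equivalent and every pair of ligands is adjacent — there is no cis/trans distinction.
Only one geometric arrangement is possible; it has no improper symmetry element, so it exists as a pair of enantiomers (2 stereoisomers).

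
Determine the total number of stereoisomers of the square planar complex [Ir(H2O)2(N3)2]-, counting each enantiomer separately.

2

A square has two trans pairs of vertices; adjacent vertices are cis.
The distinct arrangements are (2 in all): H2O cis; H2O trans.
Each arrangement has an internal mirror plane or centre of symmetry, so none is chiral.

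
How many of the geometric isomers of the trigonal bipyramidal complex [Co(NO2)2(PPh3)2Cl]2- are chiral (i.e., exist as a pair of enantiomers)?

In a trigonal bipyramid the two axial positions differ from the three equatorial ones.
Placing the ligands in turn and identifying arrangements related by rotation or reflection leaves 5 distinct geometric isomers.
One of these lacks any improper symmetry element and so occurs as an enantiomeric pair, giving 5 + 1 = 6 stereoisomers in total.

1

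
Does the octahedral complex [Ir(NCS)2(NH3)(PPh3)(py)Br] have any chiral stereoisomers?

yes

Exhaustive case analysis gives 9 geometric isomers.
Of these, 6 lack any improper symmetry element and so occur as enantiomeric pairs, giving 9 + 6 = 15 stereoisomers in total.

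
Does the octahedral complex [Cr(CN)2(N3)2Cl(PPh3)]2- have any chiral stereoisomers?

In an octahedral complex each vertex has one trans partner and four cis neighbours.
There are 6 geometric isomers: CN trans, N3 cis; CN trans, N3 trans; CN cis, N3 cis (3 arrangements, 2 chiral); CN cis, N3 trans.
Of these, 2 lack any improper symmetry element and so occur as enantiomeric pairs, giving 6 + 2 = 8 stereoisomers in total.

yes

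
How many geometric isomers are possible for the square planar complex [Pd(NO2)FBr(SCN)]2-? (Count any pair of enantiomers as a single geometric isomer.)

3

There are 3 geometric isomers: (Br/NO2 trans, F/SCN trans); (Br/SCN trans, F/NO2 trans); (Br/F trans, NO2/SCN trans).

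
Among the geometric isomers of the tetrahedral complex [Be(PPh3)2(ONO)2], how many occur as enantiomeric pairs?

0

All four vertices of a tetrahedron are equivalent and mutually adjacent, so cis/trans isomerism cannot arise.
Only one geometric arrangement is possible.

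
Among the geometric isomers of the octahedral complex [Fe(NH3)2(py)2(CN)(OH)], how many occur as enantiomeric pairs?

2

An octahedron has six vertices in three trans pairs; every non-trans pair is cis.
The distinct arrangements are (6 in all): NH3 cis, py trans; NH3 cis, py cis (3 arrangements, 2 chiral); NH3 trans, py trans; NH3 trans, py cis.
Of these, 2 lack any improper symmetry element and so occur as enantiomeric pairs, giving 6 + 2 = 8 stereoisomers in total.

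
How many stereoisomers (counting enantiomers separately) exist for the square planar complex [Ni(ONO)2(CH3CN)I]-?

2

A square has two trans pairs of vertices; adjacent vertices are cis.
The distinct arrangements are (2 in all): ONO cis; ONO trans.
Each arrangement has an internal mirror plane or centre of symmetry, so none is chiral.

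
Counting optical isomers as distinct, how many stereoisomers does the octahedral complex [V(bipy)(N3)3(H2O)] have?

In an octahedral complex each vertex has one trans partner and four cis neighbours.
Each bipy is bidentate and must span two cis positions.
There are 2 geometric isomers: N3 fac; N3 mer.
Each arrangement has an internal mirror plane or centre of symmetry, so none is chiral.

2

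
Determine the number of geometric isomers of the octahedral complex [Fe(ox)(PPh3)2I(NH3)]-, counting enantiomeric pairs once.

4

An octahedron has six vertices in three trans pairs; every non-trans pair is cis.
Each ox is bidentate and must span two cis positions.
There are 4 geometric isomers: PPh3 cis (3 arrangements, 2 chiral); PPh3 trans.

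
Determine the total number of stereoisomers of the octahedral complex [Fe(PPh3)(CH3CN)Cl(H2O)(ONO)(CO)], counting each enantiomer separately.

In an octahedral complex each vertex has one trans partner and four cis neighbours.
Exhaustive case analysis gives 15 geometric isomers.
Of these, 15 lack any improper symmetry element and so occur as enantiomeric pairs, giving 15 + 15 = 30 stereoisomers in total.

30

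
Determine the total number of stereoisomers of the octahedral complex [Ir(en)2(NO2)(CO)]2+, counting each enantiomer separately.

3

The six octahedral sites form three mutually perpendicular trans pairs.
Each en is bidentate and must span two cis positions.
There are 2 geometric isomers: NO2 and CO mutually trans; NO2 and CO mutually cis (chiral).
One of these lacks any improper symmetry element and so occurs as an enantiomeric pair, giving 2 + 1 = 3 stereoisomers in total.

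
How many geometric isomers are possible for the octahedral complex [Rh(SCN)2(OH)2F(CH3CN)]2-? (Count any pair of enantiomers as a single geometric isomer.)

There are 6 geometric isomers: SCN trans, OH trans; SCN cis, OH cis (3 arrangements, 2 chiral); SCN trans, OH cis; SCN cis, OH trans.

6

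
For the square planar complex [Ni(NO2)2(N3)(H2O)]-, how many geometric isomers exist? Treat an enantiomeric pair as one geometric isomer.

In a square planar complex each vertex has one trans partner and two cis neighbours.
Systematic placement gives 2 geometric isomers: NO2 cis; NO2 trans.

2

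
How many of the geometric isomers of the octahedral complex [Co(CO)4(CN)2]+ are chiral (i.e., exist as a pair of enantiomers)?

0

The distinct arrangements are (2 in all): CN trans; CN cis.
Each arrangement has an internal mirror plane or centre of symmetry, so none is chiral.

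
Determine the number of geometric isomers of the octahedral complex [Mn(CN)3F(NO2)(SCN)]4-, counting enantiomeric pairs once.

In an octahedral complex each vertex has one trans partner and four cis neighbours.
Systematic placement gives 4 geometric isomers: CN mer (3 arrangements); CN fac (chiral).

4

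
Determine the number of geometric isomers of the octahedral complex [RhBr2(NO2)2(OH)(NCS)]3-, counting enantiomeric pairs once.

6

In an octahedral complex each vertex has one trans partner and four cis neighbours.
The distinct arrangements are (6 in all): Br trans, NO2 cis; Br trans, NO2 trans; Br cis, NO2 cis (3 arrangements, 2 chiral); Br cis, NO2 trans.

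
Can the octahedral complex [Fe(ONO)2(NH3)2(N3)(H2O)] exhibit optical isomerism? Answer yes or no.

In an octahedral complex each vertex has one trans partner and four cis neighbours.
The distinct arrangements are (6 in all): ONO trans, NH3 trans; ONO cis, NH3 cis (3 arrangements, 2 chiral); ONO trans, NH3 cis; ONO cis, NH3 trans.
Of these, 2 lack any improper symmetry element and so occur as enantiomeric pairs, giving 6 + 2 = 8 stereoisomers in total.

yes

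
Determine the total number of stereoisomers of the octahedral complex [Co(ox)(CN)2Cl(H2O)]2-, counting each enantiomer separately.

Each ox is bidentate and must span two cis positions.
There are 4 geometric isomers: CN trans; CN cis (3 arrangements, 2 chiral).
Of these, 2 lack any improper symmetry element and so occur as enantiomeric pairs, giving 4 + 2 = 6 stereoisomers in total.

6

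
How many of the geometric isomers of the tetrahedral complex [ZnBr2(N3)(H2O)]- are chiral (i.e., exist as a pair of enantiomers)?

In a tetrahedral complex all four positions are equivalent and every pair of ligands is adjacent — there is no cis/trans distinction.
Only one geometric arrangement is possible.

0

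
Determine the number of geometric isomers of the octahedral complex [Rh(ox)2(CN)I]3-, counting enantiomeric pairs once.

An octahedron has six vertices in three trans pairs; every non-trans pair is cis.
Each ox is bidentate and must span two cis positions.
There are 2 geometric isomers: CN and I mutually trans; CN and I mutually cis (chiral).

2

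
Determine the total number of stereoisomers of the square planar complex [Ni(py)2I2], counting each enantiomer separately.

2

The distinct arrangements are (2 in all): py cis; py trans.
Each arrangement has an internal mirror plane or centre of symmetry, so none is chiral.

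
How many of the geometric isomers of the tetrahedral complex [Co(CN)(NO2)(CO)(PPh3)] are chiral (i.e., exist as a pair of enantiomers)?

All four vertices of a tetrahedron are equivalent and mutually adjacent, so cis/trans isomerism cannot arise.
Only one geometric arrangement is possible; it has no improper symmetry element, so it exists as a pair of enantiomers (2 stereoisomers).

1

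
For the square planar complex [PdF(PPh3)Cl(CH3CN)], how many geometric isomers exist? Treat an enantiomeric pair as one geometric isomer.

3

There are 3 geometric isomers: (CH3CN/F trans, Cl/PPh3 trans); (CH3CN/PPh3 trans, Cl/F trans); (CH3CN/Cl trans, F/PPh3 trans).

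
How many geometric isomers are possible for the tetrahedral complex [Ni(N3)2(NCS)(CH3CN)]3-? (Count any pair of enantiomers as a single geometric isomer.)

In a tetrahedral complex all four positions are equivalent and every pair of ligands is adjacent — there is no cis/trans distinction.
Only one geometric arrangement is possible.

1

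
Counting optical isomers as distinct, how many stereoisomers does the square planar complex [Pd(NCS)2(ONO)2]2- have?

A square has two trans pairs of vertices; adjacent vertices are cis.
There are 2 geometric isomers: NCS cis; NCS trans.
Each arrangement has an internal mirror plane or centre of symmetry, so none is chiral.

2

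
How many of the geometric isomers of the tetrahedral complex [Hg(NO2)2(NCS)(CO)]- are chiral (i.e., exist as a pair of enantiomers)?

0

In a tetrahedral complex all four positions are equivalent and every pair of ligands is adjacent — there is no cis/trans distinction.
Only one geometric arrangement is possible.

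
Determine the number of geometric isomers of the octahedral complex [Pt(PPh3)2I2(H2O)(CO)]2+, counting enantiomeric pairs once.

6

In an octahedral complex each vertex has one trans partner and four cis neighbours.
Working through the distinct placements yields 6 geometric isomers: PPh3 trans, I trans; PPh3 cis, I cis (3 arrangements, 2 chiral); PPh3 trans, I cis; PPh3 cis, I trans.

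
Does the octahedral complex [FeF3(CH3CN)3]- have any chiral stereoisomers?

Systematic placement gives 2 geometric isomers: F mer; F fac.
Each arrangement has an internal mirror plane or centre of symmetry, so none is chiral.

no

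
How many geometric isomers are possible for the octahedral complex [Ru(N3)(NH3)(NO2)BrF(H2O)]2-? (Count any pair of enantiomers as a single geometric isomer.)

In an octahedral complex each vertex has one trans partner and four cis neighbours.
Systematic enumeration (placing each ligand type in turn and discarding arrangements equivalent by rotation or reflection) gives 15 geometric isomers.

15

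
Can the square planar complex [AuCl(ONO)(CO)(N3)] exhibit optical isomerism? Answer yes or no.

A square has two trans pairs of vertices; adjacent vertices are cis.
Systematic placement gives 3 geometric isomers: (CO/N3 trans, Cl/ONO trans); (CO/ONO trans, Cl/N3 trans); (CO/Cl trans, N3/ONO trans).
Each arrangement has an internal mirror plane or centre of symmetry, so none is chiral.

no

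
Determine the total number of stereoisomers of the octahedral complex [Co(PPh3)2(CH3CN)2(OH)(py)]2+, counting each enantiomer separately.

8

Working through the distinct placements yields 6 geometric isomers: PPh3 cis, CH3CN trans; PPh3 trans, CH3CN trans; PPh3 cis, CH3CN cis (3 arrangements, 2 chiral); PPh3 trans, CH3CN cis.
Of these, 2 lack any improper symmetry element and so occur as enantiomeric pairs, giving 6 + 2 = 8 stereoisomers in total.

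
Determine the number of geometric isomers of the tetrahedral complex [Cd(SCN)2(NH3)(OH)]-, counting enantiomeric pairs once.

1

All four vertices of a tetrahedron are equivalent and mutually adjacent, so cis/trans isomerism cannot arise.
Only one geometric arrangement is possible.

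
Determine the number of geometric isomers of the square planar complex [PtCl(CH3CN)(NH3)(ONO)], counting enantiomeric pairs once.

3

Systematic placement gives 3 geometric isomers: (CH3CN/NH3 trans, Cl/ONO trans); (CH3CN/ONO trans, Cl/NH3 trans); (CH3CN/Cl trans, NH3/ONO trans).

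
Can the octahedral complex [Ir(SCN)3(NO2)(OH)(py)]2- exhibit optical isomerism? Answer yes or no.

In an octahedral complex each vertex has one trans partner and four cis neighbours.
Systematic placement gives 4 geometric isomers: SCN mer (3 arrangements); SCN fac (chiral).
One of these lacks any improper symmetry element and so occurs as an enantiomeric pair, giving 4 + 1 = 5 stereoisomers in total.

yes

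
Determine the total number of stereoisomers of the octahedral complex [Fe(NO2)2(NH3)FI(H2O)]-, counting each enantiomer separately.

15

The six octahedral sites form three mutually perpendicular trans pairs.
Systematic enumeration (placing each ligand type in turn and discarding arrangements equivalent by rotation or reflection) gives 9 geometric isomers.
Of these, 6 lack any improper symmetry element and so occur as enantiomeric pairs, giving 9 + 6 = 15 stereoisomers in total.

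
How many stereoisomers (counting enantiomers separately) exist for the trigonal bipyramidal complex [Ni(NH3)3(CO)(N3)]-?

Systematic placement gives 4 geometric isomers: CO axial, N3 axial; CO axial, N3 equatorial; CO equatorial, N3 axial; CO equatorial, N3 equatorial.
Each arrangement has an internal mirror plane or centre of symmetry, so none is chiral.

4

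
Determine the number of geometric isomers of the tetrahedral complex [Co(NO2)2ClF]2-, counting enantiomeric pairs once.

All four vertices of a tetrahedron are equivalent and mutually adjacent, so cis/trans isomerism cannot arise.
Only one geometric arrangement is possible.

1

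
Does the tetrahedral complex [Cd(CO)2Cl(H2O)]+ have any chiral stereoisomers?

no

Only one geometric arrangement is possible.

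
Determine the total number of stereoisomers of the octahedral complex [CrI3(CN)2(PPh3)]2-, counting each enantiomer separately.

3

In an octahedral complex each vertex has one trans partner and four cis neighbours.
The distinct arrangements are (3 in all): I mer, CN trans; I fac, CN cis; I mer, CN cis.
Each arrangement has an internal mirror plane or centre of symmetry, so none is chiral.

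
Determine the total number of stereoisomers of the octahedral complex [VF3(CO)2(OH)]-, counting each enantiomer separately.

3

In an octahedral complex each vertex has one trans partner and four cis neighbours.
Working through the distinct placements yields 3 geometric isomers: F mer, CO trans; F fac, CO cis; F mer, CO cis.
Each arrangement has an internal mirror plane or centre of symmetry, so none is chiral.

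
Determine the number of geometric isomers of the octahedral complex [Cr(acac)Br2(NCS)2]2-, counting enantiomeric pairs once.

3

An octahedron has six vertices in three trans pairs; every non-trans pair is cis.
Each acac is bidentate and must span two cis positions.
Working through the distinct placements yields 3 geometric isomers: Br trans, NCS cis; Br cis, NCS cis (chiral); Br cis, NCS trans.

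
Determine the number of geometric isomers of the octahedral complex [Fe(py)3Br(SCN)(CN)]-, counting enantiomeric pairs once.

In an octahedral complex each vertex has one trans partner and four cis neighbours.
Working through the distinct placements yields 4 geometric isomers: py mer (3 arrangements); py fac (chiral).

4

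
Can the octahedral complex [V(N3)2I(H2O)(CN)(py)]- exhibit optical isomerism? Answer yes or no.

yes

An octahedron has six vertices in three trans pairs; every non-trans pair is cis.
Exhaustive case analysis gives 9 geometric isomers.
Of these, 6 lack any improper symmetry element and so occur as enantiomeric pairs, giving 9 + 6 = 15 stereoisomers in total.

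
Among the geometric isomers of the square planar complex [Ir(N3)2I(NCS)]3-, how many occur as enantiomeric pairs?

0

In a square planar complex each vertex has one trans partner and two cis neighbours.
There are 2 geometric isomers: N3 cis; N3 trans.
Each arrangement has an internal mirror plane or centre of symmetry, so none is chiral.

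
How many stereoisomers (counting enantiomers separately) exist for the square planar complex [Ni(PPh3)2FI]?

The distinct arrangements are (2 in all): PPh3 cis; PPh3 trans.
Each arrangement has an internal mirror plane or centre of symmetry, so none is chiral.

2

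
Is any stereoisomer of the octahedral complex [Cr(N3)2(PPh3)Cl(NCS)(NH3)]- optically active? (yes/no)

The six octahedral sites form three mutually perpendicular trans pairs.
Systematic enumeration (placing each ligand type in turn and discarding arrangements equivalent by rotation or reflection) gives 9 geometric isomers.
Of these, 6 lack any improper symmetry element and so occur as enantiomeric pairs, giving 9 + 6 = 15 stereoisomers in total.

yes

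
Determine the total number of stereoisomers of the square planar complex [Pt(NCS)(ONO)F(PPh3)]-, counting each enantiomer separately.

3

A square has two trans pairs of vertices; adjacent vertices are cis.
Systematic placement gives 3 geometric isomers: (F/ONO trans, NCS/PPh3 trans); (F/PPh3 trans, NCS/ONO trans); (F/NCS trans, ONO/PPh3 trans).
Each arrangement has an internal mirror plane or centre of symmetry, so none is chiral.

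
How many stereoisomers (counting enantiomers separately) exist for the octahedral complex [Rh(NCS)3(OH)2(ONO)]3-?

There are 3 geometric isomers: NCS mer, OH cis; NCS mer, OH trans; NCS fac, OH cis.
Each arrangement has an internal mirror plane or centre of symmetry, so none is chiral.

3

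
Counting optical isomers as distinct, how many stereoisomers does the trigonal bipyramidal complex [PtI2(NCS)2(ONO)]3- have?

6

A trigonal bipyramid has two axial and three equatorial sites, which are chemically inequivalent.
Placing the ligands in turn and identifying arrangements related by rotation or reflection leaves 5 distinct geometric isomers.
One of these lacks any improper symmetry element and so occurs as an enantiomeric pair, giving 5 + 1 = 6 stereoisomers in total.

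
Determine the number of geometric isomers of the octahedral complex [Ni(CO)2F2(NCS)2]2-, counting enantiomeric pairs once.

5

An octahedron has six vertices in three trans pairs; every non-trans pair is cis.
The distinct arrangements are (5 in all): CO trans, F trans, NCS trans; CO trans, F cis, NCS cis; CO cis, F cis, NCS trans; CO cis, F cis, NCS cis (chiral); CO cis, F trans, NCS cis.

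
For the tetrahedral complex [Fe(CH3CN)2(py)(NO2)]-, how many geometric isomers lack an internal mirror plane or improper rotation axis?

Only one geometric arrangement is possible.

0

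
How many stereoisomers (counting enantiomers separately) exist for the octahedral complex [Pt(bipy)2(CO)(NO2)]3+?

3

Each bipy is bidentate and must span two cis positions.
The distinct arrangements are (2 in all): CO and NO2 mutually trans; CO and NO2 mutually cis (chiral).
One of these lacks any improper symmetry element and so occurs as an enantiomeric pair, giving 2 + 1 = 3 stereoisomers in total.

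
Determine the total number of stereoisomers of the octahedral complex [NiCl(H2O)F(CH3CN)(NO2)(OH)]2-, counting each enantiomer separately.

An octahedron has six vertices in three trans pairs; every non-trans pair is cis.
Systematic enumeration (placing each ligand type in turn and discarding arrangements equivalent by rotation or reflection) gives 15 geometric isomers.
Of these, 15 lack any improper symmetry element and so occur as enantiomeric pairs, giving 15 + 15 = 30 stereoisomers in total.

30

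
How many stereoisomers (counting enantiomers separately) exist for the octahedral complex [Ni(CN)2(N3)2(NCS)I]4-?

An octahedron has six vertices in three trans pairs; every non-trans pair is cis.
There are 6 geometric isomers: CN trans, N3 cis; CN trans, N3 trans; CN cis, N3 cis (3 arrangements, 2 chiral); CN cis, N3 trans.
Of these, 2 lack any improper symmetry element and so occur as enantiomeric pairs, giving 6 + 2 = 8 stereoisomers in total.

8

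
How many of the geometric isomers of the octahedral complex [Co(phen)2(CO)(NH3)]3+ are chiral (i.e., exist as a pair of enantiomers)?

1

Each phen is bidentate and must span two cis positions.
Working through the distinct placements yields 2 geometric isomers: CO and NH3 mutually trans; CO and NH3 mutually cis (chiral).
One of these lacks any improper symmetry element and so occurs as an enantiomeric pair, giving 2 + 1 = 3 stereoisomers in total.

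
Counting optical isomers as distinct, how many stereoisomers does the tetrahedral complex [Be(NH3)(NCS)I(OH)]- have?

2

All four vertices of a tetrahedron are equivalent and mutually adjacent, so cis/trans isomerism cannot arise.
Only one geometric arrangement is possible; it has no improper symmetry element, so it exists as a pair of enantiomers (2 stereoisomers).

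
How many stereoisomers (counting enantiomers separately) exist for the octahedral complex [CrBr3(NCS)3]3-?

The six octahedral sites form three mutually perpendicular trans pairs.
Systematic placement gives 2 geometric isomers: Br mer; Br fac.
Each arrangement has an internal mirror plane or centre of symmetry, so none is chiral.

2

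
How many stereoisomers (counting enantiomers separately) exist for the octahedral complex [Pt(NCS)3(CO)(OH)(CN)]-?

In an octahedral complex each vertex has one trans partner and four cis neighbours.
Systematic placement gives 4 geometric isomers: NCS mer (3 arrangements); NCS fac (chiral).
One of these lacks any improper symmetry element and so occurs as an enantiomeric pair, giving 4 + 1 = 5 stereoisomers in total.

5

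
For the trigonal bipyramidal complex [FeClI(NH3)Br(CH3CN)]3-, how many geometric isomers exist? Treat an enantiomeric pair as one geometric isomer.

10

A trigonal bipyramid has two axial and three equatorial sites, which are chemically inequivalent.
Placing the ligands in turn and identifying arrangements related by rotation or reflection leaves 10 distinct geometric isomers.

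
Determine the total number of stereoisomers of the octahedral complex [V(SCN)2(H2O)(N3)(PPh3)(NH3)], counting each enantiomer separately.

Placing the ligands in turn and identifying arrangements related by rotation or reflection leaves 9 distinct geometric isomers.
Of these, 6 lack any improper symmetry element and so occur as enantiomeric pairs, giving 9 + 6 = 15 stereoisomers in total.

15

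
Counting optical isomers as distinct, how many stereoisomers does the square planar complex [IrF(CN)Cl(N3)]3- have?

3

There are 3 geometric isomers: (CN/F trans, Cl/N3 trans); (CN/N3 trans, Cl/F trans); (CN/Cl trans, F/N3 trans).
Each arrangement has an internal mirror plane or centre of symmetry, so none is chiral.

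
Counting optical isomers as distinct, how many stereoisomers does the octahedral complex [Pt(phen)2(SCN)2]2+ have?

3

Each phen is bidentate and must span two cis positions.
Systematic placement gives 2 geometric isomers: SCN trans; SCN cis (chiral).
One of these lacks any improper symmetry element and so occurs as an enantiomeric pair, giving 2 + 1 = 3 stereoisomers in total.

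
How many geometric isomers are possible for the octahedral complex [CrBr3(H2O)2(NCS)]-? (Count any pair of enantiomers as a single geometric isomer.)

The six octahedral sites form three mutually perpendicular trans pairs.
Systematic placement gives 3 geometric isomers: Br mer, H2O cis; Br mer, H2O trans; Br fac, H2O cis.

3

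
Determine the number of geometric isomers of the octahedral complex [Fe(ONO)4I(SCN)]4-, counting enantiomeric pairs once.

2

The six octahedral sites form three mutually perpendicular trans pairs.
The distinct arrangements are (2 in all): I and SCN mutually cis; I and SCN mutually trans.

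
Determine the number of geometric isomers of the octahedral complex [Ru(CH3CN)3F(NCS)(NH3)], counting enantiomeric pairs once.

4

Systematic placement gives 4 geometric isomers: CH3CN mer (3 arrangements); CH3CN fac (chiral).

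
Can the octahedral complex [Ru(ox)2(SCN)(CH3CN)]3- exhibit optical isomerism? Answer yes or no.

In an octahedral complex each vertex has one trans partner and four cis neighbours.
Each ox is bidentate and must span two cis positions.
Working through the distinct placements yields 2 geometric isomers: SCN and CH3CN mutually trans; SCN and CH3CN mutually cis (chiral).
One of these lacks any improper symmetry element and so occurs as an enantiomeric pair, giving 2 + 1 = 3 stereoisomers in total.

yes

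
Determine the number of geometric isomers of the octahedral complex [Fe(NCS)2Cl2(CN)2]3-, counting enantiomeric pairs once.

In an octahedral complex each vertex has one trans partner and four cis neighbours.
Working through the distinct placements yields 5 geometric isomers: NCS trans, Cl trans, CN trans; NCS cis, Cl cis, CN trans; NCS trans, Cl cis, CN cis; NCS cis, Cl cis, CN cis (chiral); NCS cis, Cl trans, CN cis.

5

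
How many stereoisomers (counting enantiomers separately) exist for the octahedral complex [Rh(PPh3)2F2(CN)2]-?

6

In an octahedral complex each vertex has one trans partner and four cis neighbours.
Working through the distinct placements yields 5 geometric isomers: PPh3 trans, F trans, CN trans; PPh3 cis, F cis, CN trans; PPh3 trans, F cis, CN cis; PPh3 cis, F cis, CN cis (chiral); PPh3 cis, F trans, CN cis.
One of these lacks any improper symmetry element and so occurs as an enantiomeric pair, giving 5 + 1 = 6 stereoisomers in total.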